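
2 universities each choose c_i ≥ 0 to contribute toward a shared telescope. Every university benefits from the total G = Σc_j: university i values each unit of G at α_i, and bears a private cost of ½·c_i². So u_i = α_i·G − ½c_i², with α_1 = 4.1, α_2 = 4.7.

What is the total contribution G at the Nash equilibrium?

8.8

University i's FOC: ∂u_i/∂c_i = α_i − c_i = 0, so c_i* = α_i.
NE contributions = (4.1, 4.7); G = 8.8.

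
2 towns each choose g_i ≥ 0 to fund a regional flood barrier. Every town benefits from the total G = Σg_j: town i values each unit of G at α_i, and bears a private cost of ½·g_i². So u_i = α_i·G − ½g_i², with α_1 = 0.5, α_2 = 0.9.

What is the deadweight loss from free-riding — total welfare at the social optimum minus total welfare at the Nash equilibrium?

Town i's FOC: ∂u_i/∂g_i = α_i − g_i = 0, so g_i* = α_i.
NE contributions = (0.5, 0.9); G = 1.4.
W^NE = (Σα)·G − ½Σα_i² = 1.4² − ½·1.06 = 1.43.
Planner sets g_i = Σα_j = 1.4 for every i, so G^SO = 2·1.4 = 2.8.
W^SO = (Σα)·G^SO − ½·2·(Σα)² = (2/2)·1.4² = 1.96.
Deadweight loss = W^SO − W^NE = 0.53.

0.53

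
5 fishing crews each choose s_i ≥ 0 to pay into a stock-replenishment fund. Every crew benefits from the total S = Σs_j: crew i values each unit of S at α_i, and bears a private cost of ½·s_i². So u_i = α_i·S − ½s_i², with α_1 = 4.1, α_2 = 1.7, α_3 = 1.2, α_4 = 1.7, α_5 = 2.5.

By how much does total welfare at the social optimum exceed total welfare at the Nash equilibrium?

203.3

Crew i's FOC: ∂u_i/∂s_i = α_i − s_i = 0, so s_i* = α_i.
NE contributions = (4.1, 1.7, 1.2, 1.7, 2.5); S = 11.2.
W^NE = (Σα)·S − ½Σα_i² = 11.2² − ½·30.28 = 110.3.
Planner sets s_i = Σα_j = 11.2 for every i, so S^SO = 5·11.2 = 56.
W^SO = (Σα)·S^SO − ½·5·(Σα)² = (5/2)·11.2² = 313.6.
Deadweight loss = W^SO − W^NE = 203.3.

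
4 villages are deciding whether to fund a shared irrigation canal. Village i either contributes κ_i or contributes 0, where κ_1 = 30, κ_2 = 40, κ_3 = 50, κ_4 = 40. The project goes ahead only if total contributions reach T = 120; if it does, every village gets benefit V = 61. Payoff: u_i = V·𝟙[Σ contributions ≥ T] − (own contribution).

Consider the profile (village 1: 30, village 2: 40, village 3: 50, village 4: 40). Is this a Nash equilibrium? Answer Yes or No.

No

Total = 160 ≥ 120: provided.
Village 1 (pledges 30, payoff 31): dropping to 0 → total 130, payoff 61. Profitable deviation.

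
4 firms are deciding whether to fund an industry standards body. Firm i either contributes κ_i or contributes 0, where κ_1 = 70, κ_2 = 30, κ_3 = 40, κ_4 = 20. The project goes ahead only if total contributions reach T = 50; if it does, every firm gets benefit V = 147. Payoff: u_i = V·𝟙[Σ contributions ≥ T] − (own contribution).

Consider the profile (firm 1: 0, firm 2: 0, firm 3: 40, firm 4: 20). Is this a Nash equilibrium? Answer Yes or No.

Total = 60 ≥ 50: provided.
Firm 1 (pledges 0, payoff 147): pledging 70 → total 130, payoff 77. No gain.
Firm 2 (pledges 0, payoff 147): pledging 30 → total 90, payoff 117. No gain.
Firm 3 (pledges 40, payoff 107): dropping to 0 → total 20, payoff 0. No gain.
Firm 4 (pledges 20, payoff 127): dropping to 0 → total 40, payoff 0. No gain.

Yes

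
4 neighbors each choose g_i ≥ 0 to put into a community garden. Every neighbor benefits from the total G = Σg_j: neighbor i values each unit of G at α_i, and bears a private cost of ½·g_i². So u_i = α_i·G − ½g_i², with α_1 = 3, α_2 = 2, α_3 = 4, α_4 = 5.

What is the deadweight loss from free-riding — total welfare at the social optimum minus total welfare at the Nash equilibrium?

Neighbor i's FOC: ∂u_i/∂g_i = α_i − g_i = 0, so g_i* = α_i.
NE contributions = (3, 2, 4, 5); G = 14.
W^NE = (Σα)·G − ½Σα_i² = 14² − ½·54 = 169.
Planner sets g_i = Σα_j = 14 for every i, so G^SO = 4·14 = 56.
W^SO = (Σα)·G^SO − ½·4·(Σα)² = (4/2)·14² = 392.
Deadweight loss = W^SO − W^NE = 223.

223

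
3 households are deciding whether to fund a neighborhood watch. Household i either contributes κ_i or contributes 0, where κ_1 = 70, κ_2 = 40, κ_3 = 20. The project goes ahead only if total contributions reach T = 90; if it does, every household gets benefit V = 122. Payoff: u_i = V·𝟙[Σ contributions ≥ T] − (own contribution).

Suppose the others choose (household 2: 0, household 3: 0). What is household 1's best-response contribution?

0

Others' total = 0. Even contributing 70 gives 70 < 90: no benefit either way.
Best response: 0.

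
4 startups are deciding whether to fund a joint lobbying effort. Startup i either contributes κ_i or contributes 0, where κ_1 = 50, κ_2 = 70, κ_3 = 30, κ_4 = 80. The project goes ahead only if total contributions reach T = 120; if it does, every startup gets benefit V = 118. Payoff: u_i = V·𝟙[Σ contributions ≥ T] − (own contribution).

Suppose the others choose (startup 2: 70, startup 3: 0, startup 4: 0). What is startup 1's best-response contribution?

50

Others' total = 70. Contributing 50 brings total to 120 ≥ 120: gain V − κ_1 = 68.
Best response: 50.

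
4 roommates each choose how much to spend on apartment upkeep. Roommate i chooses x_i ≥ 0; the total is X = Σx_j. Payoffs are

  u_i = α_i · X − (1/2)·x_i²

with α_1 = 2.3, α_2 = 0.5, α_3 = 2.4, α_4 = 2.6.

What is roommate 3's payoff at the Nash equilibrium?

Roommate i's FOC: ∂u_i/∂x_i = α_i − x_i = 0, so x_i* = α_i.
NE contributions = (2.3, 0.5, 2.4, 2.6); X = 7.8.
u_3 = α_3·X − ½·(x_3)² = 2.4·7.8 − ½·2.4² = 15.84.

15.84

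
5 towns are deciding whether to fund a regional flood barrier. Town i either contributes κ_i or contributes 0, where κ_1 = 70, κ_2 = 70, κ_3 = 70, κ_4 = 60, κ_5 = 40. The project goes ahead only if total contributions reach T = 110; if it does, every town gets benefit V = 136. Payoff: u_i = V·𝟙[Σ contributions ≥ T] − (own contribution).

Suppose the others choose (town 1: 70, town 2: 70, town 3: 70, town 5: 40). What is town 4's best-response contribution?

0

Others' total = 250 ≥ 110; contributing adds cost 60 for no extra benefit.
Best response: 0.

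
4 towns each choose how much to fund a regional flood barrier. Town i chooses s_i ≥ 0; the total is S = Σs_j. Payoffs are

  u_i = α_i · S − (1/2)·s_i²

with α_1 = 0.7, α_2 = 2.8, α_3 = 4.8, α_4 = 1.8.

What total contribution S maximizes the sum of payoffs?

40.4

Planner FOC: ∂(Σu_j)/∂s_i = (Σα_j) − s_i = 0, so s_i^SO = Σα_j = 10.1 for every i; S^SO = 40.4.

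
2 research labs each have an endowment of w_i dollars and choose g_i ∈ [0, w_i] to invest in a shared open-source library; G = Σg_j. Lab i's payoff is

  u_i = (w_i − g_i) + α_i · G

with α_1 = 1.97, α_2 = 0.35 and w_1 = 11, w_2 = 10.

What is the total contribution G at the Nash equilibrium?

11

∂u_i/∂g_i = α_i − 1, so lab i contributes w_i if α_i > 1, else 0.
α_i > 1 for i ∈ {1}; NE contributions (11, 0), G = 11.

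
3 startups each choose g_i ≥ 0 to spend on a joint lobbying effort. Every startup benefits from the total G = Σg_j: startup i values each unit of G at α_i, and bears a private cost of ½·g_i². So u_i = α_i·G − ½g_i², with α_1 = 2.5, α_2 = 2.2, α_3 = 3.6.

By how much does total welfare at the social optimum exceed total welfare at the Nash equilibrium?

46.47

Startup i's FOC: ∂u_i/∂g_i = α_i − g_i = 0, so g_i* = α_i.
NE contributions = (2.5, 2.2, 3.6); G = 8.3.
W^NE = (Σα)·G − ½Σα_i² = 8.3² − ½·24.05 = 56.865.
Planner sets g_i = Σα_j = 8.3 for every i, so G^SO = 3·8.3 = 24.9.
W^SO = (Σα)·G^SO − ½·3·(Σα)² = (3/2)·8.3² = 103.335.
Deadweight loss = W^SO − W^NE = 46.47.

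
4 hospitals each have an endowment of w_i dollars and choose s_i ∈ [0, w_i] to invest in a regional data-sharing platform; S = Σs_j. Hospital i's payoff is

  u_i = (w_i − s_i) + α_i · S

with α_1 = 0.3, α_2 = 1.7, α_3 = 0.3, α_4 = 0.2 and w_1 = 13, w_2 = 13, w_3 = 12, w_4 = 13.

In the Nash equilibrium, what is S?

13

∂u_i/∂s_i = α_i − 1, so hospital i contributes w_i if α_i > 1, else 0.
α_i > 1 for i ∈ {2}; NE contributions (0, 13, 0, 0), S = 13.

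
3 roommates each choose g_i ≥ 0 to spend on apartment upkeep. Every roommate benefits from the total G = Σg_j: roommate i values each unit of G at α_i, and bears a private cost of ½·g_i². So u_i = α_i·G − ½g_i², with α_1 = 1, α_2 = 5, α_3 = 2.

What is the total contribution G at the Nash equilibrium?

8

Roommate i's FOC: ∂u_i/∂g_i = α_i − g_i = 0, so g_i* = α_i.
NE contributions = (1, 5, 2); G = 8.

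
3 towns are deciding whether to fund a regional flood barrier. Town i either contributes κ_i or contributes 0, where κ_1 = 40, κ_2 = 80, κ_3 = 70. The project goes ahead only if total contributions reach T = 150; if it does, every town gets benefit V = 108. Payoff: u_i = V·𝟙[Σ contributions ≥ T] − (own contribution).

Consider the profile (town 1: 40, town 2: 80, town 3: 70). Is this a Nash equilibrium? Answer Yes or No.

No

Total = 190 ≥ 150: provided.
Town 1 (pledges 40, payoff 68): dropping to 0 → total 150, payoff 108. Profitable deviation.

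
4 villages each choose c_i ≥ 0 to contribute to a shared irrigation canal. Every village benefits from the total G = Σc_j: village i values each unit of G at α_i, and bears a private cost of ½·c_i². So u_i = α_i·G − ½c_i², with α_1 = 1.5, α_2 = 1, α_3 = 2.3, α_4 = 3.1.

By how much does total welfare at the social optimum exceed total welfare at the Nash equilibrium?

Village i's FOC: ∂u_i/∂c_i = α_i − c_i = 0, so c_i* = α_i.
NE contributions = (1.5, 1, 2.3, 3.1); G = 7.9.
W^NE = (Σα)·G − ½Σα_i² = 7.9² − ½·18.15 = 53.335.
Planner sets c_i = Σα_j = 7.9 for every i, so G^SO = 4·7.9 = 31.6.
W^SO = (Σα)·G^SO − ½·4·(Σα)² = (4/2)·7.9² = 124.82.
Deadweight loss = W^SO − W^NE = 71.485.

71.485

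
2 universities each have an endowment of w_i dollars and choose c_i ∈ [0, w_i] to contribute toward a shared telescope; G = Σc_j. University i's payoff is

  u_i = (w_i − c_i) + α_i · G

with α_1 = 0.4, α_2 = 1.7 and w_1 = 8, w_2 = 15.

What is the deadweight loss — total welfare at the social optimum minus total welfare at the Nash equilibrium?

8.8

∂u_i/∂c_i = α_i − 1, so university i contributes w_i if α_i > 1, else 0.
α_i > 1 for i ∈ {2}; NE contributions (0, 15), G = 15.
W^NE = Σw_i − G^NE + (Σα_i)·G^NE = 23 + 1.1·15 = 39.5.
Planner: ∂(Σu_j)/∂c_i = Σα_j − 1 = 1.1 > 0, so everyone contributes w_i; G^SO = 23, W^SO = 23 + 1.1·23 = 48.3.
Deadweight loss = 8.8.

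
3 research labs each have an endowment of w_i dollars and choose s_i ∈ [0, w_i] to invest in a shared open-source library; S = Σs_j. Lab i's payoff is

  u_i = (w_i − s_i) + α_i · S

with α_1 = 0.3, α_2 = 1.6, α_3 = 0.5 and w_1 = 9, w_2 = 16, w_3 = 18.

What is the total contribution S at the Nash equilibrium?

16

∂u_i/∂s_i = α_i − 1, so lab i contributes w_i if α_i > 1, else 0.
α_i > 1 for i ∈ {2}; NE contributions (0, 16, 0), S = 16.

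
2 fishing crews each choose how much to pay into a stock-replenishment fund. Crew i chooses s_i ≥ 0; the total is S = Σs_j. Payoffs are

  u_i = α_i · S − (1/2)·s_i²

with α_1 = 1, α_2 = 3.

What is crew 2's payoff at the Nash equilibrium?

Crew i's FOC: ∂u_i/∂s_i = α_i − s_i = 0, so s_i* = α_i.
NE contributions = (1, 3); S = 4.
u_2 = α_2·S − ½·(s_2)² = 3·4 − ½·3² = 7.5.

7.5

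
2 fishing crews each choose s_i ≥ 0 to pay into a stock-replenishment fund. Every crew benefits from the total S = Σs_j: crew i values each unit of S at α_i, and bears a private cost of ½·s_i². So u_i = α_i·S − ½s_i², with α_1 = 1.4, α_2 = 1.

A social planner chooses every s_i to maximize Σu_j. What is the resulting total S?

Planner FOC: ∂(Σu_j)/∂s_i = (Σα_j) − s_i = 0, so s_i^SO = Σα_j = 2.4 for every i; S^SO = 4.8.

4.8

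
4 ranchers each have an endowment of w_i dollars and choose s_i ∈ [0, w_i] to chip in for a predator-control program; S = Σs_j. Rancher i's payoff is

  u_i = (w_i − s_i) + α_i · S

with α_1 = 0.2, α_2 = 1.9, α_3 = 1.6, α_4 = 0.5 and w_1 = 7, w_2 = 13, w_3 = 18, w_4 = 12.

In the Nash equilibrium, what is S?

∂u_i/∂s_i = α_i − 1, so rancher i contributes w_i if α_i > 1, else 0.
α_i > 1 for i ∈ {2, 3}; NE contributions (0, 13, 18, 0), S = 31.

31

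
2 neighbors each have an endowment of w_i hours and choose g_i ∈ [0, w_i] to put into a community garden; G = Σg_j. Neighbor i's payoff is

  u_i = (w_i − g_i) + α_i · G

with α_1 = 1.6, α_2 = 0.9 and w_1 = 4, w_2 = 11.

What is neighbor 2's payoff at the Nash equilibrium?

∂u_i/∂g_i = α_i − 1, so neighbor i contributes w_i if α_i > 1, else 0.
α_i > 1 for i ∈ {1}; NE contributions (4, 0), G = 4.
u_2 = (11 − 0) + 0.9·4 = 14.6.

14.6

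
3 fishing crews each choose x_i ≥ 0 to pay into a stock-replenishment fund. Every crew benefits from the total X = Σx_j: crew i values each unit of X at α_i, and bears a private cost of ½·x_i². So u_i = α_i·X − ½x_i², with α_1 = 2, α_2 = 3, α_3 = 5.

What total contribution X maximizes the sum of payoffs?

Planner FOC: ∂(Σu_j)/∂x_i = (Σα_j) − x_i = 0, so x_i^SO = Σα_j = 10 for every i; X^SO = 30.

30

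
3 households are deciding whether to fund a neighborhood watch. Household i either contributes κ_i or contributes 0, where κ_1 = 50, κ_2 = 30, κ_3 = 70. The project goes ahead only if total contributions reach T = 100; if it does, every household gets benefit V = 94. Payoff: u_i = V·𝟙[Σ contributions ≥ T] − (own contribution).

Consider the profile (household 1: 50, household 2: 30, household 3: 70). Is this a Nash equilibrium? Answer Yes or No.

Total = 150 ≥ 100: provided.
Household 1 (pledges 50, payoff 44): dropping to 0 → total 100, payoff 94. Profitable deviation.

No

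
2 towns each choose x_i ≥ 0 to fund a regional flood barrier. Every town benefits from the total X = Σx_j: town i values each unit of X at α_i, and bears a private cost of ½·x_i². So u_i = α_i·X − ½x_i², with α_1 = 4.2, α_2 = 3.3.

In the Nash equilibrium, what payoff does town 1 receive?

22.68

Town i's FOC: ∂u_i/∂x_i = α_i − x_i = 0, so x_i* = α_i.
NE contributions = (4.2, 3.3); X = 7.5.
u_1 = α_1·X − ½·(x_1)² = 4.2·7.5 − ½·4.2² = 22.68.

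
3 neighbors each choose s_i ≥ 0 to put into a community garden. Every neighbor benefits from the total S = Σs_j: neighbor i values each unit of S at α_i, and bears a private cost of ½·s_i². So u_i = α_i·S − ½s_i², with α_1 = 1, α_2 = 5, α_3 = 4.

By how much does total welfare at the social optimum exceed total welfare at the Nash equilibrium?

Neighbor i's FOC: ∂u_i/∂s_i = α_i − s_i = 0, so s_i* = α_i.
NE contributions = (1, 5, 4); S = 10.
W^NE = (Σα)·S − ½Σα_i² = 10² − ½·42 = 79.
Planner sets s_i = Σα_j = 10 for every i, so S^SO = 3·10 = 30.
W^SO = (Σα)·S^SO − ½·3·(Σα)² = (3/2)·10² = 150.
Deadweight loss = W^SO − W^NE = 71.

71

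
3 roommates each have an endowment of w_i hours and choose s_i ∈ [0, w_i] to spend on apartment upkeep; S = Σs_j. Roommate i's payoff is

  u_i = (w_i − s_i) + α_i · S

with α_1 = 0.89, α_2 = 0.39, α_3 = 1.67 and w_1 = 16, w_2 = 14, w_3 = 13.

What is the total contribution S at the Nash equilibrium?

∂u_i/∂s_i = α_i − 1, so roommate i contributes w_i if α_i > 1, else 0.
α_i > 1 for i ∈ {3}; NE contributions (0, 0, 13), S = 13.

13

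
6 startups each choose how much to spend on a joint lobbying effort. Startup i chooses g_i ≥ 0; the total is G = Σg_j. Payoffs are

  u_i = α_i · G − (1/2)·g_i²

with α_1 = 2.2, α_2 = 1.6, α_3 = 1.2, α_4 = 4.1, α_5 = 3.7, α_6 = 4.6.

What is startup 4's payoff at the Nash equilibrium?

Startup i's FOC: ∂u_i/∂g_i = α_i − g_i = 0, so g_i* = α_i.
NE contributions = (2.2, 1.6, 1.2, 4.1, 3.7, 4.6); G = 17.4.
u_4 = α_4·G − ½·(g_4)² = 4.1·17.4 − ½·4.1² = 62.935.

62.935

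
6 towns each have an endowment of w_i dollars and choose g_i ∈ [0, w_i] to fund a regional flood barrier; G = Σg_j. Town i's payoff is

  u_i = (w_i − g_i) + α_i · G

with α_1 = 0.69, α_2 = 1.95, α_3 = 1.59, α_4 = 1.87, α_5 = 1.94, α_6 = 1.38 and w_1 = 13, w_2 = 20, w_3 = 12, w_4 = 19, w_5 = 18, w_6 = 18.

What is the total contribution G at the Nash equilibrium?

87

∂u_i/∂g_i = α_i − 1, so town i contributes w_i if α_i > 1, else 0.
α_i > 1 for i ∈ {2, 3, 4, 5, 6}; NE contributions (0, 20, 12, 19, 18, 18), G = 87.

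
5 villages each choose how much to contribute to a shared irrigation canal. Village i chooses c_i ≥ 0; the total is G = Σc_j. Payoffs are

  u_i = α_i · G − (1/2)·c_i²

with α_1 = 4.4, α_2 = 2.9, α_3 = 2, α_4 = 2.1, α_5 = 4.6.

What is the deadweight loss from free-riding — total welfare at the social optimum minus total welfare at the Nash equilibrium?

Village i's FOC: ∂u_i/∂c_i = α_i − c_i = 0, so c_i* = α_i.
NE contributions = (4.4, 2.9, 2, 2.1, 4.6); G = 16.
W^NE = (Σα)·G − ½Σα_i² = 16² − ½·57.34 = 227.33.
Planner sets c_i = Σα_j = 16 for every i, so G^SO = 5·16 = 80.
W^SO = (Σα)·G^SO − ½·5·(Σα)² = (5/2)·16² = 640.
Deadweight loss = W^SO − W^NE = 412.67.

412.67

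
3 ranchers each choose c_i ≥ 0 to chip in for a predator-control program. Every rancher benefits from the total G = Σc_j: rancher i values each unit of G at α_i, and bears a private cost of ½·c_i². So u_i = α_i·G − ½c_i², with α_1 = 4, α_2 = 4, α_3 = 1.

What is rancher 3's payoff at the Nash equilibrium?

Rancher i's FOC: ∂u_i/∂c_i = α_i − c_i = 0, so c_i* = α_i.
NE contributions = (4, 4, 1); G = 9.
u_3 = α_3·G − ½·(c_3)² = 1·9 − ½·1² = 8.5.

8.5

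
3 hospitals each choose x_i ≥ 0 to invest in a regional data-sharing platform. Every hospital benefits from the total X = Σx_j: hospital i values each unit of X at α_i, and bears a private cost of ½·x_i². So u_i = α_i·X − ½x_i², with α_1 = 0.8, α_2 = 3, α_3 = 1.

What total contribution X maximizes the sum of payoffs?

Planner FOC: ∂(Σu_j)/∂x_i = (Σα_j) − x_i = 0, so x_i^SO = Σα_j = 4.8 for every i; X^SO = 14.4.

14.4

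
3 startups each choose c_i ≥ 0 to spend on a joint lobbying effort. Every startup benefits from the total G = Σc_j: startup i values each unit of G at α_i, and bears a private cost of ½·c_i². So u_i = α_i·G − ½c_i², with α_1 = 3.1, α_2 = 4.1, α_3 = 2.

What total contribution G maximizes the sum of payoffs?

Planner FOC: ∂(Σu_j)/∂c_i = (Σα_j) − c_i = 0, so c_i^SO = Σα_j = 9.2 for every i; G^SO = 27.6.

27.6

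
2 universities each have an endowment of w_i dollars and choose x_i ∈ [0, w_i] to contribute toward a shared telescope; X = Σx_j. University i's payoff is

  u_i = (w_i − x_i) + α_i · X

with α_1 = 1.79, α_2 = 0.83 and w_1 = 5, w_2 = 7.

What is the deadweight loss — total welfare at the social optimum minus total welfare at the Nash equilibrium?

∂u_i/∂x_i = α_i − 1, so university i contributes w_i if α_i > 1, else 0.
α_i > 1 for i ∈ {1}; NE contributions (5, 0), X = 5.
W^NE = Σw_i − X^NE + (Σα_i)·X^NE = 12 + 1.62·5 = 20.1.
Planner: ∂(Σu_j)/∂x_i = Σα_j − 1 = 1.62 > 0, so everyone contributes w_i; X^SO = 12, W^SO = 12 + 1.62·12 = 31.44.
Deadweight loss = 11.34.

11.34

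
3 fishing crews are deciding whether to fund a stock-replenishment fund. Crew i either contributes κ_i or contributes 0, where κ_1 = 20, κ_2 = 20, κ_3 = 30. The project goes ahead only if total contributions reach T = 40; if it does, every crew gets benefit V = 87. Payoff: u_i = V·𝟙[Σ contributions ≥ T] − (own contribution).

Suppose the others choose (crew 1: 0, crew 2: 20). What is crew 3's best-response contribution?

30

Others' total = 20. Contributing 30 brings total to 50 ≥ 40: gain V − κ_3 = 57.
Best response: 30.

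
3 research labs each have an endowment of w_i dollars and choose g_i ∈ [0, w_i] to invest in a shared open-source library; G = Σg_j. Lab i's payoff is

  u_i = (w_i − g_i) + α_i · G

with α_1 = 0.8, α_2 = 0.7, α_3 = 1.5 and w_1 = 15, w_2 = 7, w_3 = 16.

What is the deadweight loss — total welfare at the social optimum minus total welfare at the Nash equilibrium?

44

∂u_i/∂g_i = α_i − 1, so lab i contributes w_i if α_i > 1, else 0.
α_i > 1 for i ∈ {3}; NE contributions (0, 0, 16), G = 16.
W^NE = Σw_i − G^NE + (Σα_i)·G^NE = 38 + 2·16 = 70.
Planner: ∂(Σu_j)/∂g_i = Σα_j − 1 = 2 > 0, so everyone contributes w_i; G^SO = 38, W^SO = 38 + 2·38 = 114.
Deadweight loss = 44.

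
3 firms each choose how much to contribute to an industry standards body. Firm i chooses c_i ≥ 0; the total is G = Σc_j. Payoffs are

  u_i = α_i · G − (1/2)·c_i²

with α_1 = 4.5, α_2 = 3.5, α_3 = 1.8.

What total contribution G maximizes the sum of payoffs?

Planner FOC: ∂(Σu_j)/∂c_i = (Σα_j) − c_i = 0, so c_i^SO = Σα_j = 9.8 for every i; G^SO = 29.4.

29.4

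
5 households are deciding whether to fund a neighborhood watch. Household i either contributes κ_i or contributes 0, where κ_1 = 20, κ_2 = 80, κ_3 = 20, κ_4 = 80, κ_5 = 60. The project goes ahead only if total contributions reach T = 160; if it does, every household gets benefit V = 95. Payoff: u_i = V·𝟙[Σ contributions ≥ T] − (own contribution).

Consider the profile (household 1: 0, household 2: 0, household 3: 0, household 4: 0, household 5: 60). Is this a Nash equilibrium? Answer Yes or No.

No

Total = 60 < 160: not provided.
Household 1 (pledges 0, payoff 0): pledging 20 → total 80, payoff -20. No gain.
Household 2 (pledges 0, payoff 0): pledging 80 → total 140, payoff -80. No gain.
Household 3 (pledges 0, payoff 0): pledging 20 → total 80, payoff -20. No gain.
Household 4 (pledges 0, payoff 0): pledging 80 → total 140, payoff -80. No gain.
Household 5 (pledges 60, payoff -60): dropping to 0 → total 0, payoff 0. Profitable deviation.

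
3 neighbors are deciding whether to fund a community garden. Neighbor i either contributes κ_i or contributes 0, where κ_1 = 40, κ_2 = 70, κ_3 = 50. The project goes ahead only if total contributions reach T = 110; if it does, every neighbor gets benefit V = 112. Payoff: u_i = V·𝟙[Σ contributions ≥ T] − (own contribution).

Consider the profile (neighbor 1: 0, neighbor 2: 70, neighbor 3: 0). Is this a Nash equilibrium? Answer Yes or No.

Total = 70 < 110: not provided.
Neighbor 1 (pledges 0, payoff 0): pledging 40 → total 110, payoff 72. Profitable deviation.

No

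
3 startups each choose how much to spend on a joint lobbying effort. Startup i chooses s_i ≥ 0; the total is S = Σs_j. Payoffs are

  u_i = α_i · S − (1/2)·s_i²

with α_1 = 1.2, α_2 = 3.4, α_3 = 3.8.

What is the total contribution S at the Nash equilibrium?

8.4

Startup i's FOC: ∂u_i/∂s_i = α_i − s_i = 0, so s_i* = α_i.
NE contributions = (1.2, 3.4, 3.8); S = 8.4.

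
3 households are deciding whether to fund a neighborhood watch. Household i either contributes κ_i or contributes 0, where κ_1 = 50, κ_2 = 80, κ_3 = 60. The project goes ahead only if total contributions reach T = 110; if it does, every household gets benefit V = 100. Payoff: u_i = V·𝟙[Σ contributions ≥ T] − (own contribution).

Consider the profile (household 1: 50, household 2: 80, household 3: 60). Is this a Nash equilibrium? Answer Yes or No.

No

Total = 190 ≥ 110: provided.
Household 1 (pledges 50, payoff 50): dropping to 0 → total 140, payoff 100. Profitable deviation.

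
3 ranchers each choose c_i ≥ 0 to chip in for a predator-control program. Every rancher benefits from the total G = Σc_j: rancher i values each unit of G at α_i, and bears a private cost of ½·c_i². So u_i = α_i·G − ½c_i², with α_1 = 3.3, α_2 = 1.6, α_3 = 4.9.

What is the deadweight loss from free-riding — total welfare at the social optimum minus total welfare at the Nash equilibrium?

66.75

Rancher i's FOC: ∂u_i/∂c_i = α_i − c_i = 0, so c_i* = α_i.
NE contributions = (3.3, 1.6, 4.9); G = 9.8.
W^NE = (Σα)·G − ½Σα_i² = 9.8² − ½·37.46 = 77.31.
Planner sets c_i = Σα_j = 9.8 for every i, so G^SO = 3·9.8 = 29.4.
W^SO = (Σα)·G^SO − ½·3·(Σα)² = (3/2)·9.8² = 144.06.
Deadweight loss = W^SO − W^NE = 66.75.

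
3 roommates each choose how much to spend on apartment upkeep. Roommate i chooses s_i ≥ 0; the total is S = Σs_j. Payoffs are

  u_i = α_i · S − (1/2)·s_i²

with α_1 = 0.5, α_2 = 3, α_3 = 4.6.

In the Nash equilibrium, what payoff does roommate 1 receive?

Roommate i's FOC: ∂u_i/∂s_i = α_i − s_i = 0, so s_i* = α_i.
NE contributions = (0.5, 3, 4.6); S = 8.1.
u_1 = α_1·S − ½·(s_1)² = 0.5·8.1 − ½·0.5² = 3.925.

3.925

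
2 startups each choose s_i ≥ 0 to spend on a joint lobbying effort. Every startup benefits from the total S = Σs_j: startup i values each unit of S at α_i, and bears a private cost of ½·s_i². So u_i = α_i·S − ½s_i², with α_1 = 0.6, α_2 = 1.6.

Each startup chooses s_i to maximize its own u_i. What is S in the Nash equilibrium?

2.2

Startup i's FOC: ∂u_i/∂s_i = α_i − s_i = 0, so s_i* = α_i.
NE contributions = (0.6, 1.6); S = 2.2.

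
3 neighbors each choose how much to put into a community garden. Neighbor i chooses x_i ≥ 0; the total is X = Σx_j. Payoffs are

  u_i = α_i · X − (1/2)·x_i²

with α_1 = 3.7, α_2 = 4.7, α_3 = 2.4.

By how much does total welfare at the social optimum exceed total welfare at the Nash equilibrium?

79.09

Neighbor i's FOC: ∂u_i/∂x_i = α_i − x_i = 0, so x_i* = α_i.
NE contributions = (3.7, 4.7, 2.4); X = 10.8.
W^NE = (Σα)·X − ½Σα_i² = 10.8² − ½·41.54 = 95.87.
Planner sets x_i = Σα_j = 10.8 for every i, so X^SO = 3·10.8 = 32.4.
W^SO = (Σα)·X^SO − ½·3·(Σα)² = (3/2)·10.8² = 174.96.
Deadweight loss = W^SO − W^NE = 79.09.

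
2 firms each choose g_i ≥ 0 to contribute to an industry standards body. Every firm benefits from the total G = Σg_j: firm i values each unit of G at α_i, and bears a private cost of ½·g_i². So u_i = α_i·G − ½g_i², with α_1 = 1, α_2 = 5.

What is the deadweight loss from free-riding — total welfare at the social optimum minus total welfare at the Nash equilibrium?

Firm i's FOC: ∂u_i/∂g_i = α_i − g_i = 0, so g_i* = α_i.
NE contributions = (1, 5); G = 6.
W^NE = (Σα)·G − ½Σα_i² = 6² − ½·26 = 23.
Planner sets g_i = Σα_j = 6 for every i, so G^SO = 2·6 = 12.
W^SO = (Σα)·G^SO − ½·2·(Σα)² = (2/2)·6² = 36.
Deadweight loss = W^SO − W^NE = 13.

13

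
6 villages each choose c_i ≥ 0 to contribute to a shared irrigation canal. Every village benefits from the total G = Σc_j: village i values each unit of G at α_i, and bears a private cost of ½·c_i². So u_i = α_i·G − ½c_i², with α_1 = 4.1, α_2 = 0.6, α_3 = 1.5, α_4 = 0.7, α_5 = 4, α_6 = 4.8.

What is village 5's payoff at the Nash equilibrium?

54.8

Village i's FOC: ∂u_i/∂c_i = α_i − c_i = 0, so c_i* = α_i.
NE contributions = (4.1, 0.6, 1.5, 0.7, 4, 4.8); G = 15.7.
u_5 = α_5·G − ½·(c_5)² = 4·15.7 − ½·4² = 54.8.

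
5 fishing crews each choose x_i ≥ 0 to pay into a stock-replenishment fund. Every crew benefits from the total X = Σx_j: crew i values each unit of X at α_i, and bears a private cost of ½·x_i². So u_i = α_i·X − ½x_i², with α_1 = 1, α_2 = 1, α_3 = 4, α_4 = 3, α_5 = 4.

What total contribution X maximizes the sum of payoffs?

65

Planner FOC: ∂(Σu_j)/∂x_i = (Σα_j) − x_i = 0, so x_i^SO = Σα_j = 13 for every i; X^SO = 65.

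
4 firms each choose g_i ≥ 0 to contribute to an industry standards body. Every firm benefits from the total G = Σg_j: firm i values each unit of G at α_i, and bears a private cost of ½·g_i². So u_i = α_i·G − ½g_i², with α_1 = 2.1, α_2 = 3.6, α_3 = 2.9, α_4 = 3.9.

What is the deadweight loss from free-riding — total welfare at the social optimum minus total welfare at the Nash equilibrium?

Firm i's FOC: ∂u_i/∂g_i = α_i − g_i = 0, so g_i* = α_i.
NE contributions = (2.1, 3.6, 2.9, 3.9); G = 12.5.
W^NE = (Σα)·G − ½Σα_i² = 12.5² − ½·40.99 = 135.755.
Planner sets g_i = Σα_j = 12.5 for every i, so G^SO = 4·12.5 = 50.
W^SO = (Σα)·G^SO − ½·4·(Σα)² = (4/2)·12.5² = 312.5.
Deadweight loss = W^SO − W^NE = 176.745.

176.745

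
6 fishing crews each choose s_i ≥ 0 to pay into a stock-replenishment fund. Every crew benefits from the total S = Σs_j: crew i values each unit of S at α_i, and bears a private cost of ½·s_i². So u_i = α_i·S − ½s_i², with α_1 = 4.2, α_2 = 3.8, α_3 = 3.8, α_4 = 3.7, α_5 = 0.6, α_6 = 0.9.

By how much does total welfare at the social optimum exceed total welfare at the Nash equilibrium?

608.69

Crew i's FOC: ∂u_i/∂s_i = α_i − s_i = 0, so s_i* = α_i.
NE contributions = (4.2, 3.8, 3.8, 3.7, 0.6, 0.9); S = 17.
W^NE = (Σα)·S − ½Σα_i² = 17² − ½·61.38 = 258.31.
Planner sets s_i = Σα_j = 17 for every i, so S^SO = 6·17 = 102.
W^SO = (Σα)·S^SO − ½·6·(Σα)² = (6/2)·17² = 867.
Deadweight loss = W^SO − W^NE = 608.69.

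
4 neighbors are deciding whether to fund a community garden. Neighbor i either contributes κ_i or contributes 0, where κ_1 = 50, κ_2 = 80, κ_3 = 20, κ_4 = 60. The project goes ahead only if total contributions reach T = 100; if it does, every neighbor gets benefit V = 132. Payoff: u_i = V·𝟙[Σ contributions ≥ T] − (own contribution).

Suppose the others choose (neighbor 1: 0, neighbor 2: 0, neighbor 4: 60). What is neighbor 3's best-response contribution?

0

Others' total = 60. Even contributing 20 gives 80 < 100: no benefit either way.
Best response: 0.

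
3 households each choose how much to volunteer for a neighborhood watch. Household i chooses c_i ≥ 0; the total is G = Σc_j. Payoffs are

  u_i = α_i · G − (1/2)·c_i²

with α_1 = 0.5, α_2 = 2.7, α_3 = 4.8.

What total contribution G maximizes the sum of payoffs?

24

Planner FOC: ∂(Σu_j)/∂c_i = (Σα_j) − c_i = 0, so c_i^SO = Σα_j = 8 for every i; G^SO = 24.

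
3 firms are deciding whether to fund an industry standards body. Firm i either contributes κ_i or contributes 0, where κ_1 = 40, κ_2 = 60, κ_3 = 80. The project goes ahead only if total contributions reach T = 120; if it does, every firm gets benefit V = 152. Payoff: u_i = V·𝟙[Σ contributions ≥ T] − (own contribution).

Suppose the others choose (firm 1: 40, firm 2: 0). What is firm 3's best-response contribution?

80

Others' total = 40. Contributing 80 brings total to 120 ≥ 120: gain V − κ_3 = 72.
Best response: 80.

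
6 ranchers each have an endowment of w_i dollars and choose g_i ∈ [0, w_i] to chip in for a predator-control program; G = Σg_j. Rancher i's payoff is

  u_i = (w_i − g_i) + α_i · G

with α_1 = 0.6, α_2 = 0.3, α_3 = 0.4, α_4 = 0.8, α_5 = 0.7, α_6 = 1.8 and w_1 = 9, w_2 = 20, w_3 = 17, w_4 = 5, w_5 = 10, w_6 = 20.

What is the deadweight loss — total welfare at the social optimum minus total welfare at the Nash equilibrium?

∂u_i/∂g_i = α_i − 1, so rancher i contributes w_i if α_i > 1, else 0.
α_i > 1 for i ∈ {6}; NE contributions (0, 0, 0, 0, 0, 20), G = 20.
W^NE = Σw_i − G^NE + (Σα_i)·G^NE = 81 + 3.6·20 = 153.
Planner: ∂(Σu_j)/∂g_i = Σα_j − 1 = 3.6 > 0, so everyone contributes w_i; G^SO = 81, W^SO = 81 + 3.6·81 = 372.6.
Deadweight loss = 219.6.

219.6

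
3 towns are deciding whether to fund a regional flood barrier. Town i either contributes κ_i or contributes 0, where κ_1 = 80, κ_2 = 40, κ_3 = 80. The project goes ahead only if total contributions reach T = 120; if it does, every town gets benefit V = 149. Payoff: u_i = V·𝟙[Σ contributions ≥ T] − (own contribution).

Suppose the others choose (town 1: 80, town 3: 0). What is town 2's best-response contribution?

Others' total = 80. Contributing 40 brings total to 120 ≥ 120: gain V − κ_2 = 109.
Best response: 40.

40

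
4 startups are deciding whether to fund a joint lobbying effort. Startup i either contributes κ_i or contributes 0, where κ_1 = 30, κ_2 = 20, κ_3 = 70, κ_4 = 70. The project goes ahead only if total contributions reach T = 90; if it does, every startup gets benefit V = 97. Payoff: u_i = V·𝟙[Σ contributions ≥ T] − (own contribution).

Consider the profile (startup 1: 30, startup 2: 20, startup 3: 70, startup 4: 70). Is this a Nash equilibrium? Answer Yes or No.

Total = 190 ≥ 90: provided.
Startup 1 (pledges 30, payoff 67): dropping to 0 → total 160, payoff 97. Profitable deviation.

No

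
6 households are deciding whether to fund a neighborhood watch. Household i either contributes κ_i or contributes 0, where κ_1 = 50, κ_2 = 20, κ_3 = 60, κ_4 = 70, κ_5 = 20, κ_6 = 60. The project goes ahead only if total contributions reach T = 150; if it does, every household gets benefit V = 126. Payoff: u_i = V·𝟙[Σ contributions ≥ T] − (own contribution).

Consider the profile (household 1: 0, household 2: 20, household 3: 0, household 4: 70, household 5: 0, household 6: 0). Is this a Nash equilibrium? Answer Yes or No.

No

Total = 90 < 150: not provided.
Household 1 (pledges 0, payoff 0): pledging 50 → total 140, payoff -50. No gain.
Household 2 (pledges 20, payoff -20): dropping to 0 → total 70, payoff 0. Profitable deviation.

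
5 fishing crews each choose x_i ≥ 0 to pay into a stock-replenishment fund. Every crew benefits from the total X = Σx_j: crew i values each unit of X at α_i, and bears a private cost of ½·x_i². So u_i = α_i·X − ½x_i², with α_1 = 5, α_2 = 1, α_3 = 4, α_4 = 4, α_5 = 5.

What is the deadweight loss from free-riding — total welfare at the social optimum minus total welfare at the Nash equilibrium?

Crew i's FOC: ∂u_i/∂x_i = α_i − x_i = 0, so x_i* = α_i.
NE contributions = (5, 1, 4, 4, 5); X = 19.
W^NE = (Σα)·X − ½Σα_i² = 19² − ½·83 = 319.5.
Planner sets x_i = Σα_j = 19 for every i, so X^SO = 5·19 = 95.
W^SO = (Σα)·X^SO − ½·5·(Σα)² = (5/2)·19² = 902.5.
Deadweight loss = W^SO − W^NE = 583.

583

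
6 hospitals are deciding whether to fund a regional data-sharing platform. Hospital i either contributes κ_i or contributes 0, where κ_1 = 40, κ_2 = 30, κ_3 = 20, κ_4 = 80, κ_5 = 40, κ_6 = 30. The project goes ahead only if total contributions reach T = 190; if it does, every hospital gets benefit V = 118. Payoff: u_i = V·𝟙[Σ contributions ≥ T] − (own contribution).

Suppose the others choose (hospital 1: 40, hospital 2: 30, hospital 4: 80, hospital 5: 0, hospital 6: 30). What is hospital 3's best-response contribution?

20

Others' total = 180. Contributing 20 brings total to 200 ≥ 190: gain V − κ_3 = 98.
Best response: 20.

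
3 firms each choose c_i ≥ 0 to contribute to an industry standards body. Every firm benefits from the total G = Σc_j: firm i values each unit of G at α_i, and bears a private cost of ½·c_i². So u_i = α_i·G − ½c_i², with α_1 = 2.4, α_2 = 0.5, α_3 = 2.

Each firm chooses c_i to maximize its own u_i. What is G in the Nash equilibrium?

Firm i's FOC: ∂u_i/∂c_i = α_i − c_i = 0, so c_i* = α_i.
NE contributions = (2.4, 0.5, 2); G = 4.9.

4.9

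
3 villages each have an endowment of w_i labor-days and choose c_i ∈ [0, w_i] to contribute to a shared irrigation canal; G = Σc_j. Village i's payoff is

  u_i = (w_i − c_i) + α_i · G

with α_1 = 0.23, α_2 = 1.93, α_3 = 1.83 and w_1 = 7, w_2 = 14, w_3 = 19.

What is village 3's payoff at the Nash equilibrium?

∂u_i/∂c_i = α_i − 1, so village i contributes w_i if α_i > 1, else 0.
α_i > 1 for i ∈ {2, 3}; NE contributions (0, 14, 19), G = 33.
u_3 = (19 − 19) + 1.83·33 = 60.39.

60.39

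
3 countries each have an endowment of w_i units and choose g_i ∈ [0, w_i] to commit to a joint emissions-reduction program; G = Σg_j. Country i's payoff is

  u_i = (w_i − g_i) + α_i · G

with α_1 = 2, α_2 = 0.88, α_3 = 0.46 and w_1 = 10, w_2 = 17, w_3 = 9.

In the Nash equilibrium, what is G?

10

∂u_i/∂g_i = α_i − 1, so country i contributes w_i if α_i > 1, else 0.
α_i > 1 for i ∈ {1}; NE contributions (10, 0, 0), G = 10.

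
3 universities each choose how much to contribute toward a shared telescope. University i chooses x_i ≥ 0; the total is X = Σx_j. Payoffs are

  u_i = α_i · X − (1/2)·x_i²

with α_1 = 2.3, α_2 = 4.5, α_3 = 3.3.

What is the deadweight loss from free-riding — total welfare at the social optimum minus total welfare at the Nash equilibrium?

69.22

University i's FOC: ∂u_i/∂x_i = α_i − x_i = 0, so x_i* = α_i.
NE contributions = (2.3, 4.5, 3.3); X = 10.1.
W^NE = (Σα)·X − ½Σα_i² = 10.1² − ½·36.43 = 83.795.
Planner sets x_i = Σα_j = 10.1 for every i, so X^SO = 3·10.1 = 30.3.
W^SO = (Σα)·X^SO − ½·3·(Σα)² = (3/2)·10.1² = 153.015.
Deadweight loss = W^SO − W^NE = 69.22.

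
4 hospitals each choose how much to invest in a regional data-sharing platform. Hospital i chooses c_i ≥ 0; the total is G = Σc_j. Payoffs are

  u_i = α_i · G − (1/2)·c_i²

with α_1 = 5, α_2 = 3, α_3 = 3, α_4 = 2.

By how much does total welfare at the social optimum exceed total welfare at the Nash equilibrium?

192.5

Hospital i's FOC: ∂u_i/∂c_i = α_i − c_i = 0, so c_i* = α_i.
NE contributions = (5, 3, 3, 2); G = 13.
W^NE = (Σα)·G − ½Σα_i² = 13² − ½·47 = 145.5.
Planner sets c_i = Σα_j = 13 for every i, so G^SO = 4·13 = 52.
W^SO = (Σα)·G^SO − ½·4·(Σα)² = (4/2)·13² = 338.
Deadweight loss = W^SO − W^NE = 192.5.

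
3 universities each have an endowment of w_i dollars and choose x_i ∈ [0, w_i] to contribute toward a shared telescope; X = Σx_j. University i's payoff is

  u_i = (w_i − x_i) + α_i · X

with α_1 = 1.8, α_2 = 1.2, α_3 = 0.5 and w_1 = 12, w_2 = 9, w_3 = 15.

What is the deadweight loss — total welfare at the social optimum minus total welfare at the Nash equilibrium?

37.5

∂u_i/∂x_i = α_i − 1, so university i contributes w_i if α_i > 1, else 0.
α_i > 1 for i ∈ {1, 2}; NE contributions (12, 9, 0), X = 21.
W^NE = Σw_i − X^NE + (Σα_i)·X^NE = 36 + 2.5·21 = 88.5.
Planner: ∂(Σu_j)/∂x_i = Σα_j − 1 = 2.5 > 0, so everyone contributes w_i; X^SO = 36, W^SO = 36 + 2.5·36 = 126.
Deadweight loss = 37.5.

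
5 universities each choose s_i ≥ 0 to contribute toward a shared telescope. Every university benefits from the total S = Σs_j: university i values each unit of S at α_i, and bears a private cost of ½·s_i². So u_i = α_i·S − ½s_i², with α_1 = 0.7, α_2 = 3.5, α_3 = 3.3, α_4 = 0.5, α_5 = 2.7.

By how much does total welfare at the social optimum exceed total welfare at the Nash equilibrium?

187.32

University i's FOC: ∂u_i/∂s_i = α_i − s_i = 0, so s_i* = α_i.
NE contributions = (0.7, 3.5, 3.3, 0.5, 2.7); S = 10.7.
W^NE = (Σα)·S − ½Σα_i² = 10.7² − ½·31.17 = 98.905.
Planner sets s_i = Σα_j = 10.7 for every i, so S^SO = 5·10.7 = 53.5.
W^SO = (Σα)·S^SO − ½·5·(Σα)² = (5/2)·10.7² = 286.225.
Deadweight loss = W^SO − W^NE = 187.32.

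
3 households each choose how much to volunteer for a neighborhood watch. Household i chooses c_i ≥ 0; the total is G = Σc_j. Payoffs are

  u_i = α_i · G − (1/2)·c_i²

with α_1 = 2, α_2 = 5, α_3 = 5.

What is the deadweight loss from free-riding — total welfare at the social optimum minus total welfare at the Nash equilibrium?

99

Household i's FOC: ∂u_i/∂c_i = α_i − c_i = 0, so c_i* = α_i.
NE contributions = (2, 5, 5); G = 12.
W^NE = (Σα)·G − ½Σα_i² = 12² − ½·54 = 117.
Planner sets c_i = Σα_j = 12 for every i, so G^SO = 3·12 = 36.
W^SO = (Σα)·G^SO − ½·3·(Σα)² = (3/2)·12² = 216.
Deadweight loss = W^SO − W^NE = 99.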